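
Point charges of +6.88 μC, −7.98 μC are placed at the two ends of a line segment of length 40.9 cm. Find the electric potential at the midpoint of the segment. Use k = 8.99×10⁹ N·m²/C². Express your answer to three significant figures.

-4.84×10⁴ V

Electric potential is a scalar, so the contributions from each charge add algebraically: V = Σ kqᵢ/rᵢ.
Each charge is 0.204 m from the midpoint.
V = k[(6.88×10⁻⁶)/(0.204) + (-7.98×10⁻⁶)/(0.204)] = -4.84×10⁴ V.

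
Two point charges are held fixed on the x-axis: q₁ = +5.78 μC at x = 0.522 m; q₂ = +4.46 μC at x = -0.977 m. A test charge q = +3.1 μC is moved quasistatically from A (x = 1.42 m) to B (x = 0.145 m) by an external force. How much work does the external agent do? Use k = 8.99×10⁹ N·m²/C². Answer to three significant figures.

For quasistatic motion the external work equals the change in potential energy: W_ext = qΔV = q(V_B − V_A).
At A: distances to the source charges are 0.898 m, 2.40 m; V_A = Σ kqᵢ/rᵢ = 7.46×10⁴ V.
At B: distances to the source charges are 0.377 m, 1.12 m; V_B = Σ kqᵢ/rᵢ = 1.74×10⁵ V.
ΔV = V_B − V_A = 9.90×10⁴ V.
W_ext = qΔV = (3.10×10⁻⁶ C)(9.90×10⁴ V) = 0.307 J.

0.307 J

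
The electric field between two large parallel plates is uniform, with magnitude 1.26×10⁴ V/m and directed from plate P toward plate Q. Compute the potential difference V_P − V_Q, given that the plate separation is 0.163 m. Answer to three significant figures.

2050 V

In a uniform field, potential decreases in the direction of E: ΔV = −E·d for a displacement d parallel to E.
Going from Q to P is a displacement of 0.163 m opposite to the field, so V_P − V_Q = +Ed = 2050 V.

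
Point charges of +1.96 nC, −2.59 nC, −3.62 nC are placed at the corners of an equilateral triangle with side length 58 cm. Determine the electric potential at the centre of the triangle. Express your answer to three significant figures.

The total potential is the scalar sum of each charge's contribution, V = Σ kqᵢ/rᵢ.
The distance from each vertex to the centroid is a/√3 = 0.335 m.
V = k[(1.96×10⁻⁹)/(0.335) + (-2.59×10⁻⁹)/(0.335) + (-3.62×10⁻⁹)/(0.335)] = -114 V.

-114 V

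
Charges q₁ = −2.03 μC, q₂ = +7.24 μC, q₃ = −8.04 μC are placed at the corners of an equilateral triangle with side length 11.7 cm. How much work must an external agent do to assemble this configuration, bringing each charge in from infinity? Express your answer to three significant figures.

-4.35 J

The work to assemble the configuration equals its total potential energy, U = Σ kqᵢqⱼ/rᵢⱼ over all pairs.
All three pair separations equal the side length, 0.117 m.
U = (-1.13) + (1.25) + (-4.47) = -4.35 J.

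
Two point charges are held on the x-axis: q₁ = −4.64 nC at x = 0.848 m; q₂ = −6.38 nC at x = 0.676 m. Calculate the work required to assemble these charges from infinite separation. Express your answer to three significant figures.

1.55×10⁻⁶ J

The assembly work is the sum of pairwise potential energies, U = Σ_{i<j} kqᵢqⱼ/rᵢⱼ.
Pair separations: r₁₂ = 0.172 m.
U = (1.55×10⁻⁶) = 1.55×10⁻⁶ J.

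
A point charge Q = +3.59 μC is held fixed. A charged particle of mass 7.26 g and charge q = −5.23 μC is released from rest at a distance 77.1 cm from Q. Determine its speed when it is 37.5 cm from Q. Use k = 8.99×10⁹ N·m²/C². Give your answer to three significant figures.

Only the electrostatic force acts, so mechanical energy is conserved: ½mv² = U₁ − U₂ = kQq(1/r₁ − 1/r₂).
U₁ − U₂ = (8.99×10⁹ N·m²/C²)(3.59×10⁻⁶ C)(-5.23×10⁻⁶ C)(1/0.771 − 1/0.375) = 0.231 J.
v = √(2·0.231/7.26×10⁻³) = 7.98 m/s.

7.98 m/s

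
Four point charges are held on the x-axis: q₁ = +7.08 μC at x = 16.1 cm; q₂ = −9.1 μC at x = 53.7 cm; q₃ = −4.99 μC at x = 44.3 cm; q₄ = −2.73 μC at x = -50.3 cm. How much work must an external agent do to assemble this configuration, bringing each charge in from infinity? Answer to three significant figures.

The assembly work is the sum of pairwise potential energies, U = Σ_{i<j} kqᵢqⱼ/rᵢⱼ.
Pair separations: r₁₂ = 0.376 m, r₁₃ = 0.282 m, r₁₄ = 0.664 m, r₂₃ = 0.0940 m, r₂₄ = 1.04 m, r₃₄ = 0.946 m.
Summing all 6 pair terms gives U = 1.76 J.

1.76 J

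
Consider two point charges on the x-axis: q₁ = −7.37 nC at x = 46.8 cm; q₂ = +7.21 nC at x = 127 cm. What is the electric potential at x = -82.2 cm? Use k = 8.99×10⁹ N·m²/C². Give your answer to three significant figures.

Electric potential is a scalar, so the contributions from each charge add algebraically: V = Σ kqᵢ/rᵢ.
Distances from the field point to each charge: r₁ = 1.29 m, r₂ = 2.09 m.
V = k[(-7.37×10⁻⁹)/(1.29) + (7.21×10⁻⁹)/(2.09)] = -20.4 V.

-20.4 V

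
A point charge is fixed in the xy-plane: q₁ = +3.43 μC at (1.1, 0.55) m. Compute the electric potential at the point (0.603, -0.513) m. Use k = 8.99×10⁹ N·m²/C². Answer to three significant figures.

2.63×10⁴ V

Electric potential is a scalar, so the contributions from each charge add algebraically: V = Σ kqᵢ/rᵢ.
Distances from the field point to each charge: r₁ = 1.17 m.
V = k[(3.43×10⁻⁶)/(1.17)] = 2.63×10⁴ V.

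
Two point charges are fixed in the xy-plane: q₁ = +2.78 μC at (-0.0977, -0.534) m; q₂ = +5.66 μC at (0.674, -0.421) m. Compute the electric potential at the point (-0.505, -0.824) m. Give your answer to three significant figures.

9.08×10⁴ V

Electric potential is a scalar, so the contributions from each charge add algebraically: V = Σ kqᵢ/rᵢ.
Distances from the field point to each charge: r₁ = 0.500 m, r₂ = 1.25 m.
V = k[(2.78×10⁻⁶)/(0.500) + (5.66×10⁻⁶)/(1.25)] = 9.08×10⁴ V.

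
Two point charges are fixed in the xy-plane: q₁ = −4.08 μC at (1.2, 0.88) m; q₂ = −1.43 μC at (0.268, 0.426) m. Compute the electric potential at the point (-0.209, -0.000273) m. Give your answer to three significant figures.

Electric potential is a scalar, so the contributions from each charge add algebraically: V = Σ kqᵢ/rᵢ.
Distances from the field point to each charge: r₁ = 1.66 m, r₂ = 0.640 m.
V = k[(-4.08×10⁻⁶)/(1.66) + (-1.43×10⁻⁶)/(0.640)] = -4.22×10⁴ V.

-4.22×10⁴ V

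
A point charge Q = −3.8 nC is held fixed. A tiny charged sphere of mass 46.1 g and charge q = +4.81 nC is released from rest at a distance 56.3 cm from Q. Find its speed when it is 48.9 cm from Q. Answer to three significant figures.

1.38×10⁻³ m/s

Only the electrostatic force acts, so mechanical energy is conserved: ½mv² = U₁ − U₂ = kQq(1/r₁ − 1/r₂).
U₁ − U₂ = (8.99×10⁹ N·m²/C²)(-3.80×10⁻⁹ C)(4.81×10⁻⁹ C)(1/0.563 − 1/0.489) = 4.42×10⁻⁸ J.
v = √(2·4.42×10⁻⁸/0.0461) = 1.38×10⁻³ m/s.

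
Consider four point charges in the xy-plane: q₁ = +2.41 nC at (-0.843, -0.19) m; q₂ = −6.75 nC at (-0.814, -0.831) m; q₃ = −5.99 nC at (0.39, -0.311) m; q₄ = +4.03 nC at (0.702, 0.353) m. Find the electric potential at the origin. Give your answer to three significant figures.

-88.9 V

Electric potential is a scalar, so the contributions from each charge add algebraically: V = Σ kqᵢ/rᵢ.
Distances from the field point to each charge: r₁ = 0.864 m, r₂ = 1.16 m, r₃ = 0.499 m, r₄ = 0.786 m.
V = k[(2.41×10⁻⁹)/(0.864) + (-6.75×10⁻⁹)/(1.16) + (-5.99×10⁻⁹)/(0.499) + (4.03×10⁻⁹)/(0.786)] = -88.9 V.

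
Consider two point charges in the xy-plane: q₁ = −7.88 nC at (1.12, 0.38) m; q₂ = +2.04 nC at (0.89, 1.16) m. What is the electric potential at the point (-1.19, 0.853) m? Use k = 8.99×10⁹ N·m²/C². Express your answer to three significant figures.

-21.3 V

Electric potential is a scalar, so the contributions from each charge add algebraically: V = Σ kqᵢ/rᵢ.
Distances from the field point to each charge: r₁ = 2.36 m, r₂ = 2.10 m.
V = k[(-7.88×10⁻⁹)/(2.36) + (2.04×10⁻⁹)/(2.10)] = -21.3 V.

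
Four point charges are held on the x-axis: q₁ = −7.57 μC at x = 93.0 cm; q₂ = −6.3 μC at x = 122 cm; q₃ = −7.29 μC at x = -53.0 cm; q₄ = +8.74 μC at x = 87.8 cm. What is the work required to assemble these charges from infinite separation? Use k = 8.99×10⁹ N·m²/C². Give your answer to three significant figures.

-11.2 J

The assembly work is the sum of pairwise potential energies, U = Σ_{i<j} kqᵢqⱼ/rᵢⱼ.
Pair separations: r₁₂ = 0.290 m, r₁₃ = 1.46 m, r₁₄ = 0.0520 m, r₂₃ = 1.75 m, r₂₄ = 0.342 m, r₃₄ = 1.41 m.
Summing all 6 pair terms gives U = -11.2 J.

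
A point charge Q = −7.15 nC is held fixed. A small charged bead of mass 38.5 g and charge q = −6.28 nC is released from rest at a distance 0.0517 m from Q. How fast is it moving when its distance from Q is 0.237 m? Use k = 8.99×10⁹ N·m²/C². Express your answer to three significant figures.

Only the electrostatic force acts, so mechanical energy is conserved: ½mv² = U₁ − U₂ = kQq(1/r₁ − 1/r₂).
U₁ − U₂ = (8.99×10⁹ N·m²/C²)(-7.15×10⁻⁹ C)(-6.28×10⁻⁹ C)(1/0.0517 − 1/0.237) = 6.10×10⁻⁶ J.
v = √(2·6.10×10⁻⁶/0.0385) = 0.0178 m/s.

0.0178 m/s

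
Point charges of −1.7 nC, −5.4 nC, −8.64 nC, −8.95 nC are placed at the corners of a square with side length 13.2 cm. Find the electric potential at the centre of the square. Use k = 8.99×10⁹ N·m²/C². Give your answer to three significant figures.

Electric potential is a scalar, so the contributions from each charge add algebraically: V = Σ kqᵢ/rᵢ.
The distance from each corner to the centre is a√2/2 = 0.0933 m.
V = k[(-1.70×10⁻⁹)/(0.0933) + (-5.40×10⁻⁹)/(0.0933) + (-8.64×10⁻⁹)/(0.0933) + (-8.95×10⁻⁹)/(0.0933)] = -2380 V.

-2380 V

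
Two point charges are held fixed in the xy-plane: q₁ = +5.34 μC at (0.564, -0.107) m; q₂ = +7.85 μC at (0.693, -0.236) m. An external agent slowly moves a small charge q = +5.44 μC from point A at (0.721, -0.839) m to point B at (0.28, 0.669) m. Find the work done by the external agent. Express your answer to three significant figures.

-0.283 J

For quasistatic motion the external work equals the change in potential energy: W_ext = qΔV = q(V_B − V_A).
At A: distances to the source charges are 0.749 m, 0.604 m; V_A = Σ kqᵢ/rᵢ = 1.81×10⁵ V.
At B: distances to the source charges are 0.826 m, 0.995 m; V_B = Σ kqᵢ/rᵢ = 1.29×10⁵ V.
ΔV = V_B − V_A = -5.20×10⁴ V.
W_ext = qΔV = (5.44×10⁻⁶ C)(-5.20×10⁴ V) = -0.283 J.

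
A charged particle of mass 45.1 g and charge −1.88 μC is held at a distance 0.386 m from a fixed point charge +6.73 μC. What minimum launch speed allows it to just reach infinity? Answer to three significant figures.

To just escape, total mechanical energy must reach zero at infinity: ½mv²_min + U = 0, so ½mv²_min = −U = |kQq|/r.
|U| = |kQq|/r = (8.99×10⁹ N·m²/C²)(6.73×10⁻⁶)(1.88×10⁻⁶)/(0.386) = 0.295 J.
v_min = √(2|U|/m) = √(2·0.295/0.0451) = 3.61 m/s.

3.61 m/s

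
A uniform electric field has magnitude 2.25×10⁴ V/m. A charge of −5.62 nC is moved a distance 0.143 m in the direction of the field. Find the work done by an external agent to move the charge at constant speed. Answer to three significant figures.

The potential change for a displacement 0.143 m in the direction of the field is ΔV = −Ed = -3220 V.
W_ext = qΔV = 1.81×10⁻⁵ J.

1.81×10⁻⁵ J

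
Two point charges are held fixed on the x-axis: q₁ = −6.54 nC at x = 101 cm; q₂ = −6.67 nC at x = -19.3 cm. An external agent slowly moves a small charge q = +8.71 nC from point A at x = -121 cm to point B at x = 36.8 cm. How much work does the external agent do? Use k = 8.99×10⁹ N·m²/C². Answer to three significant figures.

For quasistatic motion the external work equals the change in potential energy: W_ext = qΔV = q(V_B − V_A).
At A: distances to the source charges are 2.22 m, 1.02 m; V_A = Σ kqᵢ/rᵢ = -85.4 V.
At B: distances to the source charges are 0.642 m, 0.561 m; V_B = Σ kqᵢ/rᵢ = -198 V.
ΔV = V_B − V_A = -113 V.
W_ext = qΔV = (8.71×10⁻⁹ C)(-113 V) = -9.84×10⁻⁷ J.

-9.84×10⁻⁷ J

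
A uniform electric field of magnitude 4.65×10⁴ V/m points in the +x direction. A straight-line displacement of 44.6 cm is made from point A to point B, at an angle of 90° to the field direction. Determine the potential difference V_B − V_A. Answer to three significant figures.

0 V

Only the component of displacement along E changes the potential: ΔV = −E·d·cosθ.
ΔV = −(4.65×10⁴ V/m)(0.446 m)cos90° = 0 V.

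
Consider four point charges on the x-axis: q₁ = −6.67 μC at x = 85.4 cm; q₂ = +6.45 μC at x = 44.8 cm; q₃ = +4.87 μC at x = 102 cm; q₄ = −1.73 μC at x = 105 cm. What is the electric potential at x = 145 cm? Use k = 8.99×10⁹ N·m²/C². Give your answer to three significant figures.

The total potential is the scalar sum of each charge's contribution, V = Σ kqᵢ/rᵢ.
Distances from the field point to each charge: r₁ = 0.596 m, r₂ = 1.00 m, r₃ = 0.430 m, r₄ = 0.400 m.
V = k[(-6.67×10⁻⁶)/(0.596) + (6.45×10⁻⁶)/(1.00) + (4.87×10⁻⁶)/(0.430) + (-1.73×10⁻⁶)/(0.400)] = 2.02×10⁴ V.

2.02×10⁴ V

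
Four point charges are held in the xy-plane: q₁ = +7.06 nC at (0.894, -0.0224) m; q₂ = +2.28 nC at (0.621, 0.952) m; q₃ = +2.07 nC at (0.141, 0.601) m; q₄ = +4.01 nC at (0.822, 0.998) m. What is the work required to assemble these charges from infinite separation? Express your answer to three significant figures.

1.09×10⁻⁶ J

The work to assemble the configuration equals its total potential energy, U = Σ kqᵢqⱼ/rᵢⱼ over all pairs.
Pair separations: r₁₂ = 1.01 m, r₁₃ = 0.978 m, r₁₄ = 1.02 m, r₂₃ = 0.595 m, r₂₄ = 0.206 m, r₃₄ = 0.788 m.
Summing all 6 pair terms gives U = 1.09×10⁻⁶ J.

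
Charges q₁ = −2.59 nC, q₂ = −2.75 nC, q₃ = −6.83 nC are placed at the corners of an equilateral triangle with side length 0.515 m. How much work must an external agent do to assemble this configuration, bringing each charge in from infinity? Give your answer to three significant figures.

7.61×10⁻⁷ J

The assembly work is the sum of pairwise potential energies, U = Σ_{i<j} kqᵢqⱼ/rᵢⱼ.
All three pair separations equal the side length, 0.515 m.
U = (1.24×10⁻⁷) + (3.09×10⁻⁷) + (3.28×10⁻⁷) = 7.61×10⁻⁷ J.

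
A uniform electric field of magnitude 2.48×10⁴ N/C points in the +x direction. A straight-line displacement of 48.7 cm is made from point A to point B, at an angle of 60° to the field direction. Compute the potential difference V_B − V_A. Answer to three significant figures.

-6040 V

Only the component of displacement along E changes the potential: ΔV = −E·d·cosθ.
ΔV = −(2.48×10⁴ V/m)(0.487 m)cos60° = -6040 V.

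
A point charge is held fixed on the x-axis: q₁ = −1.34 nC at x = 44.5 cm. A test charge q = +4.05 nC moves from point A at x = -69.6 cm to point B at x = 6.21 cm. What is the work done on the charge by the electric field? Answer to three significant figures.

8.47×10⁻⁸ J

The work done by the electric force is W_field = −ΔU = −q(V_B − V_A) = q(V_A − V_B).
At A: distance to the source charge is 1.14 m; V_A = kq₁/r = -10.6 V.
At B: distance to the source charge is 0.383 m; V_B = kq₁/r = -31.5 V.
ΔV = V_B − V_A = -20.9 V.
W_field = −qΔV = −(4.05×10⁻⁹ C)(-20.9 V) = 8.47×10⁻⁸ J.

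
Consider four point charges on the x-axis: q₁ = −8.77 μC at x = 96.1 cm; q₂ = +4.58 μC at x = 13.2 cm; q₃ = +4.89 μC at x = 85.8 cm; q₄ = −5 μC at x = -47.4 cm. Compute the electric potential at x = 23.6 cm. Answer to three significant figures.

The total potential is the scalar sum of each charge's contribution, V = Σ kqᵢ/rᵢ.
Distances from the field point to each charge: r₁ = 0.725 m, r₂ = 0.104 m, r₃ = 0.622 m, r₄ = 0.710 m.
V = k[(-8.77×10⁻⁶)/(0.725) + (4.58×10⁻⁶)/(0.104) + (4.89×10⁻⁶)/(0.622) + (-5.00×10⁻⁶)/(0.710)] = 2.95×10⁵ V.

2.95×10⁵ V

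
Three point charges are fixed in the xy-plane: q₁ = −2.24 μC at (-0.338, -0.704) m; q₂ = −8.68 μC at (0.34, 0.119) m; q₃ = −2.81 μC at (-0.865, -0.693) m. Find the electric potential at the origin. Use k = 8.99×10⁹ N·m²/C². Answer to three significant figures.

-2.65×10⁵ V

Electric potential is a scalar, so the contributions from each charge add algebraically: V = Σ kqᵢ/rᵢ.
Distances from the field point to each charge: r₁ = 0.781 m, r₂ = 0.360 m, r₃ = 1.11 m.
V = k[(-2.24×10⁻⁶)/(0.781) + (-8.68×10⁻⁶)/(0.360) + (-2.81×10⁻⁶)/(1.11)] = -2.65×10⁵ V.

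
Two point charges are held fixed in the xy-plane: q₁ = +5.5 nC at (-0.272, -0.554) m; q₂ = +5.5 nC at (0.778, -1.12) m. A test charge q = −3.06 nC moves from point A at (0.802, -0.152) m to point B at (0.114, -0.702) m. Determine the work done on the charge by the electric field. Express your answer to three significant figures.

2.71×10⁻⁷ J

The work done by the electric force is W_field = −ΔU = −q(V_B − V_A) = q(V_A − V_B).
At A: distances to the source charges are 1.15 m, 0.968 m; V_A = Σ kqᵢ/rᵢ = 94.2 V.
At B: distances to the source charges are 0.413 m, 0.785 m; V_B = Σ kqᵢ/rᵢ = 183 V.
ΔV = V_B − V_A = 88.4 V.
W_field = −qΔV = −(-3.06×10⁻⁹ C)(88.4 V) = 2.71×10⁻⁷ J.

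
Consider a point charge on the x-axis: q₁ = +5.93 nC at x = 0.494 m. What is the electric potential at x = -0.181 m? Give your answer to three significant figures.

The total potential is the scalar sum of each charge's contribution, V = Σ kqᵢ/rᵢ.
V = k[(5.93×10⁻⁹)/(0.675)] = 79.0 V.

79.0 V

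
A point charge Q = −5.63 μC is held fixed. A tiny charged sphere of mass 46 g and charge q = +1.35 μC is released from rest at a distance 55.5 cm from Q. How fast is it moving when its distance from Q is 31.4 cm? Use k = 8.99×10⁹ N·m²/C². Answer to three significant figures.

2.03 m/s

Only the electrostatic force acts, so mechanical energy is conserved: ½mv² = U₁ − U₂ = kQq(1/r₁ − 1/r₂).
U₁ − U₂ = (8.99×10⁹ N·m²/C²)(-5.63×10⁻⁶ C)(1.35×10⁻⁶ C)(1/0.555 − 1/0.314) = 0.0945 J.
v = √(2·0.0945/0.0460) = 2.03 m/s.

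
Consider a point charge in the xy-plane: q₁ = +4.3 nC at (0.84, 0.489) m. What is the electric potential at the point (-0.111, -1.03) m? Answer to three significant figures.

The total potential is the scalar sum of each charge's contribution, V = Σ kqᵢ/rᵢ.
Distances from the field point to each charge: r₁ = 1.79 m.
V = k[(4.30×10⁻⁹)/(1.79)] = 21.6 V.

21.6 V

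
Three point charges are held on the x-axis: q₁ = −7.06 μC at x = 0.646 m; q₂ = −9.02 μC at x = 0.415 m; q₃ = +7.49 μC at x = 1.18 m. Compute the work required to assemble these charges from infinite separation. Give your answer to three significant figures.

0.794 J

The work to assemble the configuration equals its total potential energy, U = Σ kqᵢqⱼ/rᵢⱼ over all pairs.
Pair separations: r₁₂ = 0.231 m, r₁₃ = 0.534 m, r₂₃ = 0.765 m.
U = (2.48) + (-0.890) + (-0.794) = 0.794 J.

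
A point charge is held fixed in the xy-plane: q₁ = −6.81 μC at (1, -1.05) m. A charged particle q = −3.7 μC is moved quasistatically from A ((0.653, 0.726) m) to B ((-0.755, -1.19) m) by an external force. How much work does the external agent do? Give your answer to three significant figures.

3.48×10⁻³ J

For quasistatic motion the external work equals the change in potential energy: W_ext = qΔV = q(V_B − V_A).
At A: distance to the source charge is 1.81 m; V_A = kq₁/r = -3.38×10⁴ V.
At B: distance to the source charge is 1.76 m; V_B = kq₁/r = -3.48×10⁴ V.
ΔV = V_B − V_A = -942 V.
W_ext = qΔV = (-3.70×10⁻⁶ C)(-942 V) = 3.48×10⁻³ J.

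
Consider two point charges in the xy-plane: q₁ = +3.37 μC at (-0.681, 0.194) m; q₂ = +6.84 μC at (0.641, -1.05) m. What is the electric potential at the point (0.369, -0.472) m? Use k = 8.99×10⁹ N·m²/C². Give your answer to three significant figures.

Electric potential is a scalar, so the contributions from each charge add algebraically: V = Σ kqᵢ/rᵢ.
Distances from the field point to each charge: r₁ = 1.24 m, r₂ = 0.639 m.
V = k[(3.37×10⁻⁶)/(1.24) + (6.84×10⁻⁶)/(0.639)] = 1.21×10⁵ V.

1.21×10⁵ V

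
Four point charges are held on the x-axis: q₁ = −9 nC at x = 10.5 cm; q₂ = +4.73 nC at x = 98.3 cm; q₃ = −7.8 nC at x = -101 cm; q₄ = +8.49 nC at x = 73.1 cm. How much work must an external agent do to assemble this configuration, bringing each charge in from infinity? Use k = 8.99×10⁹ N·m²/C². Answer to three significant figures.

-4.30×10⁻⁸ J

The assembly work is the sum of pairwise potential energies, U = Σ_{i<j} kqᵢqⱼ/rᵢⱼ.
Pair separations: r₁₂ = 0.878 m, r₁₃ = 1.11 m, r₁₄ = 0.626 m, r₂₃ = 1.99 m, r₂₄ = 0.252 m, r₃₄ = 1.74 m.
Summing all 6 pair terms gives U = -4.30×10⁻⁸ J.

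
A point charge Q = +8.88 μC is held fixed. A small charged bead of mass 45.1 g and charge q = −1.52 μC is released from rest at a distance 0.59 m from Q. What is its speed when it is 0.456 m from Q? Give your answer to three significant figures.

Only the electrostatic force acts, so mechanical energy is conserved: ½mv² = U₁ − U₂ = kQq(1/r₁ − 1/r₂).
U₁ − U₂ = (8.99×10⁹ N·m²/C²)(8.88×10⁻⁶ C)(-1.52×10⁻⁶ C)(1/0.590 − 1/0.456) = 0.0604 J.
v = √(2·0.0604/0.0451) = 1.64 m/s.

1.64 m/s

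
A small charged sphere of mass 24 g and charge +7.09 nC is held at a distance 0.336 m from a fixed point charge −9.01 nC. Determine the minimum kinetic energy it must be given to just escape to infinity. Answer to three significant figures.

To just escape, total mechanical energy must reach zero at infinity: ½mv²_min + U = 0, so ½mv²_min = −U = |kQq|/r.
|U| = |kQq|/r = (8.99×10⁹ N·m²/C²)(9.01×10⁻⁹)(7.09×10⁻⁹)/(0.336) = 1.71×10⁻⁶ J.

1.71×10⁻⁶ J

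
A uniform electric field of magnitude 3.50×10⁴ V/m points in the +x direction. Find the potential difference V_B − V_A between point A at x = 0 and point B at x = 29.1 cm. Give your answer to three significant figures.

-1.02×10⁴ V

In a uniform field, potential decreases in the direction of E: V_B − V_A = −E·Δx.
V_B − V_A = −(3.50×10⁴ V/m)(0.291 m) = -1.02×10⁴ V.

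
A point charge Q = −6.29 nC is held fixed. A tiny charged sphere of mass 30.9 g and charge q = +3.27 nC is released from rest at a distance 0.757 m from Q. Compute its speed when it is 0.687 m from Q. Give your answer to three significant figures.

Only the electrostatic force acts, so mechanical energy is conserved: ½mv² = U₁ − U₂ = kQq(1/r₁ − 1/r₂).
U₁ − U₂ = (8.99×10⁹ N·m²/C²)(-6.29×10⁻⁹ C)(3.27×10⁻⁹ C)(1/0.757 − 1/0.687) = 2.49×10⁻⁸ J.
v = √(2·2.49×10⁻⁸/0.0309) = 1.27×10⁻³ m/s.

1.27×10⁻³ m/s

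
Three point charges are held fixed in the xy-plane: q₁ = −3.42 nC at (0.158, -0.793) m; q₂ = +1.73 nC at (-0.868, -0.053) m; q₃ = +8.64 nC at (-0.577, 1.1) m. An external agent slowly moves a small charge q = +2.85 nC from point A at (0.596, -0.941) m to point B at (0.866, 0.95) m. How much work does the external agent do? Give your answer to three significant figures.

For quasistatic motion the external work equals the change in potential energy: W_ext = qΔV = q(V_B − V_A).
At A: distances to the source charges are 0.462 m, 1.71 m, 2.35 m; V_A = Σ kqᵢ/rᵢ = -24.4 V.
At B: distances to the source charges are 1.88 m, 2.00 m, 1.45 m; V_B = Σ kqᵢ/rᵢ = 45.0 V.
ΔV = V_B − V_A = 69.4 V.
W_ext = qΔV = (2.85×10⁻⁹ C)(69.4 V) = 1.98×10⁻⁷ J.

1.98×10⁻⁷ J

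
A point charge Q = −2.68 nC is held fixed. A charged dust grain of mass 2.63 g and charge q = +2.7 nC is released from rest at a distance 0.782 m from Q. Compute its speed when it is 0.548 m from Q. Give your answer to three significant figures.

5.20×10⁻³ m/s

Only the electrostatic force acts, so mechanical energy is conserved: ½mv² = U₁ − U₂ = kQq(1/r₁ − 1/r₂).
U₁ − U₂ = (8.99×10⁹ N·m²/C²)(-2.68×10⁻⁹ C)(2.70×10⁻⁹ C)(1/0.782 − 1/0.548) = 3.55×10⁻⁸ J.
v = √(2·3.55×10⁻⁸/2.63×10⁻³) = 5.20×10⁻³ m/s.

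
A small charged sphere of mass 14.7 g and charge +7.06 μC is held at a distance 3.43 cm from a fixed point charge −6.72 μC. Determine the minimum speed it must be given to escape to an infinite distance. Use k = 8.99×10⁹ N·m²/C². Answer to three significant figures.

To just escape, total mechanical energy must reach zero at infinity: ½mv²_min + U = 0, so ½mv²_min = −U = |kQq|/r.
|U| = |kQq|/r = (8.99×10⁹ N·m²/C²)(6.72×10⁻⁶)(7.06×10⁻⁶)/(0.0343) = 12.4 J.
v_min = √(2|U|/m) = √(2·12.4/0.0147) = 41.1 m/s.

41.1 m/s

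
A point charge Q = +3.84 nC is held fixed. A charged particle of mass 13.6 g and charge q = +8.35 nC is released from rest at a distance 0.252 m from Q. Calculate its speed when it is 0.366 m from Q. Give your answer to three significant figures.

Only the electrostatic force acts, so mechanical energy is conserved: ½mv² = U₁ − U₂ = kQq(1/r₁ − 1/r₂).
U₁ − U₂ = (8.99×10⁹ N·m²/C²)(3.84×10⁻⁹ C)(8.35×10⁻⁹ C)(1/0.252 − 1/0.366) = 3.56×10⁻⁷ J.
v = √(2·3.56×10⁻⁷/0.0136) = 7.24×10⁻³ m/s.

7.24×10⁻³ m/s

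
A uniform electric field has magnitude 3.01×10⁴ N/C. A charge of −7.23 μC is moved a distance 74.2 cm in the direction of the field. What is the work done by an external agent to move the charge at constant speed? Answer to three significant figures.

0.161 J

The potential change for a displacement 74.2 cm in the direction of the field is ΔV = −Ed = -2.23×10⁴ V.
W_ext = qΔV = 0.161 J.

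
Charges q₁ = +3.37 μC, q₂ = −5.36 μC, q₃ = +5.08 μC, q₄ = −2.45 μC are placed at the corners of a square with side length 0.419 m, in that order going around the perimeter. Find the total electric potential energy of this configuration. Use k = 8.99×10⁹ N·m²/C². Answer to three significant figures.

-0.957 J

The work to assemble the configuration equals its total potential energy, U = Σ kqᵢqⱼ/rᵢⱼ over all pairs.
The four side pairs have separation 0.419 m and the two diagonal pairs 0.593 m.
Summing all 6 pair terms gives U = -0.957 J.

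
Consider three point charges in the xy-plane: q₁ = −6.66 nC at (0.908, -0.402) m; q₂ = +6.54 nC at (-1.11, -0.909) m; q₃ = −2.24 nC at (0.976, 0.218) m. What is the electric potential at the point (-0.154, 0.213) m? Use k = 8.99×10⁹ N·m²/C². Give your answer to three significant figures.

The total potential is the scalar sum of each charge's contribution, V = Σ kqᵢ/rᵢ.
Distances from the field point to each charge: r₁ = 1.23 m, r₂ = 1.47 m, r₃ = 1.13 m.
V = k[(-6.66×10⁻⁹)/(1.23) + (6.54×10⁻⁹)/(1.47) + (-2.24×10⁻⁹)/(1.13)] = -26.7 V.

-26.7 V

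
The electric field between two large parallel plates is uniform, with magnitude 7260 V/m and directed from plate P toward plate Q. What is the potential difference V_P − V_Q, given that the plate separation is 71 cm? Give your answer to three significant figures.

In a uniform field, potential decreases in the direction of E: ΔV = −E·d for a displacement d parallel to E.
Going from Q to P is a displacement of 71 cm opposite to the field, so V_P − V_Q = +Ed = 5150 V.

5150 V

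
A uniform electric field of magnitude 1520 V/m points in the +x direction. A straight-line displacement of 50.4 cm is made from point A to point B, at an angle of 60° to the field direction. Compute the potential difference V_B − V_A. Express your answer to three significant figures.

-383 V

Only the component of displacement along E changes the potential: ΔV = −E·d·cosθ.
ΔV = −(1520 V/m)(0.504 m)cos60° = -383 V.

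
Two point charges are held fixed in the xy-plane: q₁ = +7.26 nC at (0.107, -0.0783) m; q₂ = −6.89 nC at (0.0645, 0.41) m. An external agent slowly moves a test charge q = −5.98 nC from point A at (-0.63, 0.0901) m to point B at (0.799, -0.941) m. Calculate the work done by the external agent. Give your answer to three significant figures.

For quasistatic motion the external work equals the change in potential energy: W_ext = qΔV = q(V_B − V_A).
At A: distances to the source charges are 0.756 m, 0.765 m; V_A = Σ kqᵢ/rᵢ = 5.33 V.
At B: distances to the source charges are 1.11 m, 1.54 m; V_B = Σ kqᵢ/rᵢ = 18.7 V.
ΔV = V_B − V_A = 13.4 V.
W_ext = qΔV = (-5.98×10⁻⁹ C)(13.4 V) = -8.02×10⁻⁸ J.

-8.02×10⁻⁸ J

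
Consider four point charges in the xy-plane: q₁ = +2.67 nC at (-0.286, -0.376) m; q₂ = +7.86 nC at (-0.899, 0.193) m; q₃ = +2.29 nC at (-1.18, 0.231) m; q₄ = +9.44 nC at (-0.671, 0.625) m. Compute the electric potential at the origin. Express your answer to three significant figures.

237 V

The total potential is the scalar sum of each charge's contribution, V = Σ kqᵢ/rᵢ.
Distances from the field point to each charge: r₁ = 0.472 m, r₂ = 0.919 m, r₃ = 1.20 m, r₄ = 0.917 m.
V = k[(2.67×10⁻⁹)/(0.472) + (7.86×10⁻⁹)/(0.919) + (2.29×10⁻⁹)/(1.20) + (9.44×10⁻⁹)/(0.917)] = 237 V.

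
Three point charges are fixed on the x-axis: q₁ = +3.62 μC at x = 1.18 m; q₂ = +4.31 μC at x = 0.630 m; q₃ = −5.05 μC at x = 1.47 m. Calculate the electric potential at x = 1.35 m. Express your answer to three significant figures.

Electric potential is a scalar, so the contributions from each charge add algebraically: V = Σ kqᵢ/rᵢ.
Distances from the field point to each charge: r₁ = 0.170 m, r₂ = 0.720 m, r₃ = 0.120 m.
V = k[(3.62×10⁻⁶)/(0.170) + (4.31×10⁻⁶)/(0.720) + (-5.05×10⁻⁶)/(0.120)] = -1.33×10⁵ V.

-1.33×10⁵ V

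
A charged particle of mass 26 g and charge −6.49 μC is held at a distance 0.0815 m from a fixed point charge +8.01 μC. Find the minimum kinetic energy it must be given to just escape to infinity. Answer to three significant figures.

5.73 J

To just escape, total mechanical energy must reach zero at infinity: ½mv²_min + U = 0, so ½mv²_min = −U = |kQq|/r.
|U| = |kQq|/r = (8.99×10⁹ N·m²/C²)(8.01×10⁻⁶)(6.49×10⁻⁶)/(0.0815) = 5.73 J.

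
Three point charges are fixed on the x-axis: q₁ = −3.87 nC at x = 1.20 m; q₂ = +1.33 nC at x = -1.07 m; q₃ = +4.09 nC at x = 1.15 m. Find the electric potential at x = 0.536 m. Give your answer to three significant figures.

The total potential is the scalar sum of each charge's contribution, V = Σ kqᵢ/rᵢ.
Distances from the field point to each charge: r₁ = 0.664 m, r₂ = 1.61 m, r₃ = 0.614 m.
V = k[(-3.87×10⁻⁹)/(0.664) + (1.33×10⁻⁹)/(1.61) + (4.09×10⁻⁹)/(0.614)] = 14.9 V.

14.9 V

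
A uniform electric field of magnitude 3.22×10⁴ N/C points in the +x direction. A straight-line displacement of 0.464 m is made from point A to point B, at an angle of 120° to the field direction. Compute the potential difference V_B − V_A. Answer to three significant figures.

Only the component of displacement along E changes the potential: ΔV = −E·d·cosθ.
ΔV = −(3.22×10⁴ V/m)(0.464 m)cos120° = 7470 V.

7470 V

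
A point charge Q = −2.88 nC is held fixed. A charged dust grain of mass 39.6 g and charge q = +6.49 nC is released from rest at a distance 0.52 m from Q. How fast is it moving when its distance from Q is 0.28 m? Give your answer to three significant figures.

3.74×10⁻³ m/s

Only the electrostatic force acts, so mechanical energy is conserved: ½mv² = U₁ − U₂ = kQq(1/r₁ − 1/r₂).
U₁ − U₂ = (8.99×10⁹ N·m²/C²)(-2.88×10⁻⁹ C)(6.49×10⁻⁹ C)(1/0.520 − 1/0.280) = 2.77×10⁻⁷ J.
v = √(2·2.77×10⁻⁷/0.0396) = 3.74×10⁻³ m/s.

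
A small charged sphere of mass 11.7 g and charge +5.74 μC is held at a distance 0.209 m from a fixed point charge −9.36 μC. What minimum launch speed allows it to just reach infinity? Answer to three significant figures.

To just escape, total mechanical energy must reach zero at infinity: ½mv²_min + U = 0, so ½mv²_min = −U = |kQq|/r.
|U| = |kQq|/r = (8.99×10⁹ N·m²/C²)(9.36×10⁻⁶)(5.74×10⁻⁶)/(0.209) = 2.31 J.
v_min = √(2|U|/m) = √(2·2.31/0.0117) = 19.9 m/s.

19.9 m/s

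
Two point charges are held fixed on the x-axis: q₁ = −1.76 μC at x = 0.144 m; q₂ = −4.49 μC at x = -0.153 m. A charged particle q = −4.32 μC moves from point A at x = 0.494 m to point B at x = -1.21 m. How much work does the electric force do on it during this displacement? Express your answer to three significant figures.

0.249 J

The work done by the electric force is W_field = −ΔU = −q(V_B − V_A) = q(V_A − V_B).
At A: distances to the source charges are 0.350 m, 0.647 m; V_A = Σ kqᵢ/rᵢ = -1.08×10⁵ V.
At B: distances to the source charges are 1.35 m, 1.06 m; V_B = Σ kqᵢ/rᵢ = -4.99×10⁴ V.
ΔV = V_B − V_A = 5.77×10⁴ V.
W_field = −qΔV = −(-4.32×10⁻⁶ C)(5.77×10⁴ V) = 0.249 J.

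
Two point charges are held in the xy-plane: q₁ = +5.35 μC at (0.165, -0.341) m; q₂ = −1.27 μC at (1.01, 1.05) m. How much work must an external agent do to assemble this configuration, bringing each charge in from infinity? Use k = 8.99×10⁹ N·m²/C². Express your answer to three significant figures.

-0.0375 J

The work to assemble the configuration equals its total potential energy, U = Σ kqᵢqⱼ/rᵢⱼ over all pairs.
Pair separations: r₁₂ = 1.63 m.
U = (-0.0375) = -0.0375 J.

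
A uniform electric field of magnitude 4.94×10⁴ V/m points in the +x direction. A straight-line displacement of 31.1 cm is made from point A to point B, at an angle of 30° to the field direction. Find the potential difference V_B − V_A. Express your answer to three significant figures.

-1.33×10⁴ V

Only the component of displacement along E changes the potential: ΔV = −E·d·cosθ.
ΔV = −(4.94×10⁴ V/m)(0.311 m)cos30° = -1.33×10⁴ V.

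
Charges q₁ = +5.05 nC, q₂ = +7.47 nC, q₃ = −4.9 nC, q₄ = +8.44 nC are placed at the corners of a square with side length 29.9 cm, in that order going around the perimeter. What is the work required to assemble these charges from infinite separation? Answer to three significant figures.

The assembly work is the sum of pairwise potential energies, U = Σ_{i<j} kqᵢqⱼ/rᵢⱼ.
The four side pairs have separation 0.299 m and the two diagonal pairs 0.423 m.
Summing all 6 pair terms gives U = 8.86×10⁻⁷ J.

8.86×10⁻⁷ J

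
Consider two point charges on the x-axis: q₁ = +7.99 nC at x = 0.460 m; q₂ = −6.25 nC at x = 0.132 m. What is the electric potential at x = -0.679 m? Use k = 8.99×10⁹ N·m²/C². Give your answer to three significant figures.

Electric potential is a scalar, so the contributions from each charge add algebraically: V = Σ kqᵢ/rᵢ.
Distances from the field point to each charge: r₁ = 1.14 m, r₂ = 0.811 m.
V = k[(7.99×10⁻⁹)/(1.14) + (-6.25×10⁻⁹)/(0.811)] = -6.22 V.

-6.22 V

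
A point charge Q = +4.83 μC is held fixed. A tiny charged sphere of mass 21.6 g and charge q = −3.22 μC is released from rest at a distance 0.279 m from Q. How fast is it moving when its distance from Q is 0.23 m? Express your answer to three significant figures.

3.14 m/s

Only the electrostatic force acts, so mechanical energy is conserved: ½mv² = U₁ − U₂ = kQq(1/r₁ − 1/r₂).
U₁ − U₂ = (8.99×10⁹ N·m²/C²)(4.83×10⁻⁶ C)(-3.22×10⁻⁶ C)(1/0.279 − 1/0.230) = 0.107 J.
v = √(2·0.107/0.0216) = 3.14 m/s.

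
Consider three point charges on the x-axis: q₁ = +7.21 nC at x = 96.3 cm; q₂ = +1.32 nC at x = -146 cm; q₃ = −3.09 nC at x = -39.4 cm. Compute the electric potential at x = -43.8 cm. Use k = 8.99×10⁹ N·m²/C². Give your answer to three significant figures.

Electric potential is a scalar, so the contributions from each charge add algebraically: V = Σ kqᵢ/rᵢ.
Distances from the field point to each charge: r₁ = 1.40 m, r₂ = 1.02 m, r₃ = 0.0440 m.
V = k[(7.21×10⁻⁹)/(1.40) + (1.32×10⁻⁹)/(1.02) + (-3.09×10⁻⁹)/(0.0440)] = -573 V.

-573 V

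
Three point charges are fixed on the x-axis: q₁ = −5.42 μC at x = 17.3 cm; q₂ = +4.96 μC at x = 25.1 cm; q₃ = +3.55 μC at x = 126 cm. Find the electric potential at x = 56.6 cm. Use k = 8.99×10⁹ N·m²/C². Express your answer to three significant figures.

Electric potential is a scalar, so the contributions from each charge add algebraically: V = Σ kqᵢ/rᵢ.
Distances from the field point to each charge: r₁ = 0.393 m, r₂ = 0.315 m, r₃ = 0.694 m.
V = k[(-5.42×10⁻⁶)/(0.393) + (4.96×10⁻⁶)/(0.315) + (3.55×10⁻⁶)/(0.694)] = 6.36×10⁴ V.

6.36×10⁴ V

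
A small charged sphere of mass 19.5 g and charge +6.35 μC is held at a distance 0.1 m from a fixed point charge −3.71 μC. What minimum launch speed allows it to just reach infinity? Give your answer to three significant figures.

To just escape, total mechanical energy must reach zero at infinity: ½mv²_min + U = 0, so ½mv²_min = −U = |kQq|/r.
|U| = |kQq|/r = (8.99×10⁹ N·m²/C²)(3.71×10⁻⁶)(6.35×10⁻⁶)/(0.100) = 2.12 J.
v_min = √(2|U|/m) = √(2·2.12/0.0195) = 14.7 m/s.

14.7 m/s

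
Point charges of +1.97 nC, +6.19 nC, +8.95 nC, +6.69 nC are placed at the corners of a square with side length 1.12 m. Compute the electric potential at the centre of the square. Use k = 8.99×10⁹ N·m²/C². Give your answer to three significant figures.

270 V

The total potential is the scalar sum of each charge's contribution, V = Σ kqᵢ/rᵢ.
The distance from each corner to the centre is a√2/2 = 0.792 m.
V = k[(1.97×10⁻⁹)/(0.792) + (6.19×10⁻⁹)/(0.792) + (8.95×10⁻⁹)/(0.792) + (6.69×10⁻⁹)/(0.792)] = 270 V.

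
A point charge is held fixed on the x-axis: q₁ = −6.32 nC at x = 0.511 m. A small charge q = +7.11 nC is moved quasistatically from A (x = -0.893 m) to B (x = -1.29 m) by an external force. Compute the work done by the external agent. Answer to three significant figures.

6.34×10⁻⁸ J

For quasistatic motion the external work equals the change in potential energy: W_ext = qΔV = q(V_B − V_A).
At A: distance to the source charge is 1.40 m; V_A = kq₁/r = -40.5 V.
At B: distance to the source charge is 1.80 m; V_B = kq₁/r = -31.5 V.
ΔV = V_B − V_A = 8.92 V.
W_ext = qΔV = (7.11×10⁻⁹ C)(8.92 V) = 6.34×10⁻⁸ J.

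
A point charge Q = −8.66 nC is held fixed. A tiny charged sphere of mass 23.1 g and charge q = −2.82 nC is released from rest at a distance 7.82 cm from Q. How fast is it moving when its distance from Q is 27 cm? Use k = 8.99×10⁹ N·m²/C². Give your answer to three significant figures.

0.0131 m/s

Only the electrostatic force acts, so mechanical energy is conserved: ½mv² = U₁ − U₂ = kQq(1/r₁ − 1/r₂).
U₁ − U₂ = (8.99×10⁹ N·m²/C²)(-8.66×10⁻⁹ C)(-2.82×10⁻⁹ C)(1/0.0782 − 1/0.270) = 1.99×10⁻⁶ J.
v = √(2·1.99×10⁻⁶/0.0231) = 0.0131 m/s.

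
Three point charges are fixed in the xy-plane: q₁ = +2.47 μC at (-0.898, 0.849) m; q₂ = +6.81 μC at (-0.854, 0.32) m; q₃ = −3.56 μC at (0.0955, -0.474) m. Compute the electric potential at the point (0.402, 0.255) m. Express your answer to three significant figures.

2.37×10⁴ V

The total potential is the scalar sum of each charge's contribution, V = Σ kqᵢ/rᵢ.
Distances from the field point to each charge: r₁ = 1.43 m, r₂ = 1.26 m, r₃ = 0.791 m.
V = k[(2.47×10⁻⁶)/(1.43) + (6.81×10⁻⁶)/(1.26) + (-3.56×10⁻⁶)/(0.791)] = 2.37×10⁴ V.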